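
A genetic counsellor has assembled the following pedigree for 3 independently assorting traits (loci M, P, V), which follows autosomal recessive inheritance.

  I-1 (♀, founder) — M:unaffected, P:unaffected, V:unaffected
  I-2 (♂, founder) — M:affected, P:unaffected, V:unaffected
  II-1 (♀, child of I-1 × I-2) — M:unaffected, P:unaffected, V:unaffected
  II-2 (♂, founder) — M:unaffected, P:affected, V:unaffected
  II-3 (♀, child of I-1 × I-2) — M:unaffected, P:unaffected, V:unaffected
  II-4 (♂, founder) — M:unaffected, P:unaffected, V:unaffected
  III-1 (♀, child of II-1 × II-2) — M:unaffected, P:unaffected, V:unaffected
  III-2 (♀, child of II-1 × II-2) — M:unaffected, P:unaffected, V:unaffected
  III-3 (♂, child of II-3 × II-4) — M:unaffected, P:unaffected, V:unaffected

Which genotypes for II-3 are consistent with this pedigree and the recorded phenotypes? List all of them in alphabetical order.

M/I-1 un ·: MM|Mm
M/I-2 aff ·: mm
M/II-1 un I-1×I-2: Mm
M/II-2 un ·: MM|Mm
M/II-3 un I-1×I-2: Mm
M/II-4 un ·: MM|Mm
M/III-1 un II-1×II-2: MM|Mm
M/III-2 un II-1×II-2: MM|Mm
M/III-3 un II-3×II-4: MM|Mm
⇒ M over [I-1,I-2,II-1,II-2,II-3,II-4,III-1,III-2,III-3]: 64 consistent
P/I-1 un ·: PP|Pp
P/I-2 un ·: PP|Pp
P/II-1 un I-1×I-2: PP|Pp
P/II-2 aff ·: pp
P/II-3 un I-1×I-2: PP|Pp
P/II-4 un ·: PP|Pp
P/III-1 un II-1×II-2: Pp
P/III-2 un II-1×II-2: Pp
P/III-3 un II-3×II-4: PP|Pp
⇒ P over [I-1,I-2,II-1,II-2,II-3,II-4,III-1,III-2,III-3]: 45 consistent
V/I-1 un ·: VV|Vv
V/I-2 un ·: VV|Vv
V/II-1 un I-1×I-2: VV|Vv
V/II-2 un ·: VV|Vv
V/II-3 un I-1×I-2: VV|Vv
V/II-4 un ·: VV|Vv
V/III-1 un II-1×II-2: VV|Vv
V/III-2 un II-1×II-2: VV|Vv
V/III-3 un II-3×II-4: VV|Vv
⇒ V over [I-1,I-2,II-1,II-2,II-3,II-4,III-1,III-2,III-3]: 288 consistent

II-3 ∈ {Mm PP VV, Mm PP Vv, Mm Pp VV, Mm Pp Vv}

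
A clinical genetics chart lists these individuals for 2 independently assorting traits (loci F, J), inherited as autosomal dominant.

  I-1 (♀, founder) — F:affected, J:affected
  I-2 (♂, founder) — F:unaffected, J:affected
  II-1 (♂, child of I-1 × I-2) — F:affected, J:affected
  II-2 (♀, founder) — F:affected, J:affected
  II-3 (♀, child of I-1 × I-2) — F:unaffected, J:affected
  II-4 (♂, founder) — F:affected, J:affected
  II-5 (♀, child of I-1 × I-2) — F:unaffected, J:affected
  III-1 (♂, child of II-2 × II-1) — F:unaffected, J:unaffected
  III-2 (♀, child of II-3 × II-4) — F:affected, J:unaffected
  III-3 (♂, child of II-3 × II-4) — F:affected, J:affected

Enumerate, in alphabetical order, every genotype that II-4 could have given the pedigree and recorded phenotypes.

F/I-1 aff ·: Ff
F/I-2 un ·: ff
F/II-1 aff I-1×I-2: Ff
F/II-2 aff ·: Ff
F/II-3 un I-1×I-2: ff
F/II-4 aff ·: Ff|FF
F/II-5 un I-1×I-2: ff
F/III-1 un II-2×II-1: ff
F/III-2 aff II-3×II-4: Ff
F/III-3 aff II-3×II-4: Ff
⇒ F over [I-1,I-2,II-1,II-2,II-3,II-4,II-5,III-1,III-2,III-3]: 2 consistent
J/I-1 aff ·: Jj|JJ
J/I-2 aff ·: Jj|JJ
J/II-1 aff I-1×I-2: Jj
J/II-2 aff ·: Jj
J/II-3 aff I-1×I-2: Jj
J/II-4 aff ·: Jj
J/II-5 aff I-1×I-2: Jj|JJ
J/III-1 un II-2×II-1: jj
J/III-2 un II-3×II-4: jj
J/III-3 aff II-3×II-4: Jj|JJ
⇒ J over [I-1,I-2,II-1,II-2,II-3,II-4,II-5,III-1,III-2,III-3]: 12 consistent

II-4 ∈ {FF Jj, Ff Jj}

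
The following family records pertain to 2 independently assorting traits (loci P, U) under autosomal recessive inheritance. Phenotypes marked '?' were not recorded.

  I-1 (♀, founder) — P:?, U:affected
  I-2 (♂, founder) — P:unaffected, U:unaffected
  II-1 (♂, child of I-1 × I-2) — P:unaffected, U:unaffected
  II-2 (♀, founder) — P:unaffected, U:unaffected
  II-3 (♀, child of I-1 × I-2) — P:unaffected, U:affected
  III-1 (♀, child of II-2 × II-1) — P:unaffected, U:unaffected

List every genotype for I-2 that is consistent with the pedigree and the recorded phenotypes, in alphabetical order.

P/I-1 ? ·: PP|Pp|pp
P/I-2 un ·: PP|Pp
P/II-1 un I-1×I-2: PP|Pp
P/II-2 un ·: PP|Pp
P/II-3 un I-1×I-2: PP|Pp
P/III-1 un II-2×II-1: PP|Pp
⇒ P over [I-1,I-2,II-1,II-2,II-3,III-1]: 53 consistent
U/I-1 aff ·: uu
U/I-2 un ·: Uu
U/II-1 un I-1×I-2: Uu
U/II-2 un ·: UU|Uu
U/II-3 aff I-1×I-2: uu
U/III-1 un II-2×II-1: UU|Uu
⇒ U over [I-1,I-2,II-1,II-2,II-3,III-1]: 4 consistent

I-2 ∈ {PP Uu, Pp Uu}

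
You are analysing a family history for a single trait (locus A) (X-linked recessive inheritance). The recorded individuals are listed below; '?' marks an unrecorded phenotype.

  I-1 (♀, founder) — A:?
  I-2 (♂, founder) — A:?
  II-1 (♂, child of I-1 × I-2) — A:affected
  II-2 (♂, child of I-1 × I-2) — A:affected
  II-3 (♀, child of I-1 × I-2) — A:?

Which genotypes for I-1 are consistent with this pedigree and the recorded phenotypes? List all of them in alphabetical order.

I-1 ∈ {X^AX^a, X^aX^a}

A/I-1 ? ·: X^AX^a|X^aX^a
A/I-2 ? ·: X^AY|X^aY
A/II-1 aff I-1×I-2: X^aY
A/II-2 aff I-1×I-2: X^aY
A/II-3 ? I-1×I-2: X^AX^A|X^AX^a|X^aX^a
⇒ A over [I-1,I-2,II-1,II-2,II-3]: 6 consistent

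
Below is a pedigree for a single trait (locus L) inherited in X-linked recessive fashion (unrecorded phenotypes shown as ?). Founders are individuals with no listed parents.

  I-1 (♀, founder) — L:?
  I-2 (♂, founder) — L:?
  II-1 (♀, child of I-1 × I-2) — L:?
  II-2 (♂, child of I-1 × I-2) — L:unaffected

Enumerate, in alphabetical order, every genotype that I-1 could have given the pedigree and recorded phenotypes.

I-1 ∈ {X^LX^L, X^LX^l}

L/I-1 ? ·: X^LX^L|X^LX^l
L/I-2 ? ·: X^LY|X^lY
L/II-1 ? I-1×I-2: X^LX^L|X^LX^l|X^lX^l
L/II-2 un I-1×I-2: X^LY
⇒ L over [I-1,I-2,II-1,II-2]: 6 consistent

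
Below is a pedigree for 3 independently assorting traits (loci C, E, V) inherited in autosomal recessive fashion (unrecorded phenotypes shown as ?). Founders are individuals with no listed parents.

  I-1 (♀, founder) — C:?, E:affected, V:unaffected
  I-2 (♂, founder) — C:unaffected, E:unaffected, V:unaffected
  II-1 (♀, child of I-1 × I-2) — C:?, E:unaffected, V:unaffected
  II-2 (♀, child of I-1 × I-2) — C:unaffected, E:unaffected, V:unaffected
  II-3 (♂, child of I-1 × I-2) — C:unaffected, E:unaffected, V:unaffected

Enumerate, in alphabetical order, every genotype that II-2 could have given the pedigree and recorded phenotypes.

C/I-1 ? ·: CC|Cc|cc
C/I-2 un ·: CC|Cc
C/II-1 ? I-1×I-2: CC|Cc|cc
C/II-2 un I-1×I-2: CC|Cc
C/II-3 un I-1×I-2: CC|Cc
⇒ C over [I-1,I-2,II-1,II-2,II-3]: 32 consistent
E/I-1 aff ·: ee
E/I-2 un ·: EE|Ee
E/II-1 un I-1×I-2: Ee
E/II-2 un I-1×I-2: Ee
E/II-3 un I-1×I-2: Ee
⇒ E over [I-1,I-2,II-1,II-2,II-3]: 2 consistent
V/I-1 un ·: VV|Vv
V/I-2 un ·: VV|Vv
V/II-1 un I-1×I-2: VV|Vv
V/II-2 un I-1×I-2: VV|Vv
V/II-3 un I-1×I-2: VV|Vv
⇒ V over [I-1,I-2,II-1,II-2,II-3]: 25 consistent

II-2 ∈ {CC Ee VV, CC Ee Vv, Cc Ee VV, Cc Ee Vv}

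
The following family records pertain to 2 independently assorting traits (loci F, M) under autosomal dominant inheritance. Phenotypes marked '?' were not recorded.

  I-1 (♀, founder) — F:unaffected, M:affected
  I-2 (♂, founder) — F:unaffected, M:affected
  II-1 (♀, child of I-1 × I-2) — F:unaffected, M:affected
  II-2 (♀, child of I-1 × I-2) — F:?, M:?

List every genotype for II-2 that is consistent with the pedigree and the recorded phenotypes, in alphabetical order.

II-2 ∈ {ff MM, ff Mm, ff mm}

F/I-1 un ·: ff
F/I-2 un ·: ff
F/II-1 un I-1×I-2: ff
F/II-2 ? I-1×I-2: ff
⇒ F over [I-1,I-2,II-1,II-2]: 1 consistent
M/I-1 aff ·: Mm|MM
M/I-2 aff ·: Mm|MM
M/II-1 aff I-1×I-2: Mm|MM
M/II-2 ? I-1×I-2: mm|Mm|MM
⇒ M over [I-1,I-2,II-1,II-2]: 15 consistent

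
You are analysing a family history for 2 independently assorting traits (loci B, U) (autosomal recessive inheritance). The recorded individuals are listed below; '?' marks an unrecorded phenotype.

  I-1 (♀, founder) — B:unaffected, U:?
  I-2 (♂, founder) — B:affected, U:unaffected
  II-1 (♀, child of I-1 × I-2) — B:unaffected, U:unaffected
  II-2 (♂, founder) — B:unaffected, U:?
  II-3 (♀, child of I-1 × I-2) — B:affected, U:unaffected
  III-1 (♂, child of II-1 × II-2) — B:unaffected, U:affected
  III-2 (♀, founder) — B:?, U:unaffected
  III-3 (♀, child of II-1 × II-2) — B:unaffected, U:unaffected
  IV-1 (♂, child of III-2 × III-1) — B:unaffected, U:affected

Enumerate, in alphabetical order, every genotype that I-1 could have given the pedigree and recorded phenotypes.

B/I-1 un ·: Bb
B/I-2 aff ·: bb
B/II-1 un I-1×I-2: Bb
B/II-2 un ·: BB|Bb
B/II-3 aff I-1×I-2: bb
B/III-1 un II-1×II-2: BB|Bb
B/III-2 ? ·: BB|Bb|bb
B/III-3 un II-1×II-2: BB|Bb
B/IV-1 un III-2×III-1: BB|Bb
⇒ B over [I-1,I-2,II-1,II-2,II-3,III-1,III-2,III-3,IV-1]: 36 consistent
U/I-1 ? ·: UU|Uu|uu
U/I-2 un ·: UU|Uu
U/II-1 un I-1×I-2: Uu
U/II-2 ? ·: Uu|uu
U/II-3 un I-1×I-2: UU|Uu
U/III-1 aff II-1×II-2: uu
U/III-2 un ·: Uu
U/III-3 un II-1×II-2: UU|Uu
U/IV-1 aff III-2×III-1: uu
⇒ U over [I-1,I-2,II-1,II-2,II-3,III-1,III-2,III-3,IV-1]: 24 consistent

I-1 ∈ {Bb UU, Bb Uu, Bb uu}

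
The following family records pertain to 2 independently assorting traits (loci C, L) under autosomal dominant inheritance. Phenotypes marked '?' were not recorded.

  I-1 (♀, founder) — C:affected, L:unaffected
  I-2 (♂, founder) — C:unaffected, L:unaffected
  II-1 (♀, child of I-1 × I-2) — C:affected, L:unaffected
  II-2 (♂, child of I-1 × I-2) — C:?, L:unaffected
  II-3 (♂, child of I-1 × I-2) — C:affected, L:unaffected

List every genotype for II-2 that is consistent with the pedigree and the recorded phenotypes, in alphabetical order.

II-2 ∈ {Cc ll, cc ll}

C/I-1 aff ·: Cc|CC
C/I-2 un ·: cc
C/II-1 aff I-1×I-2: Cc
C/II-2 ? I-1×I-2: cc|Cc
C/II-3 aff I-1×I-2: Cc
⇒ C over [I-1,I-2,II-1,II-2,II-3]: 3 consistent
L/I-1 un ·: ll
L/I-2 un ·: ll
L/II-1 un I-1×I-2: ll
L/II-2 un I-1×I-2: ll
L/II-3 un I-1×I-2: ll
⇒ L over [I-1,I-2,II-1,II-2,II-3]: 1 consistent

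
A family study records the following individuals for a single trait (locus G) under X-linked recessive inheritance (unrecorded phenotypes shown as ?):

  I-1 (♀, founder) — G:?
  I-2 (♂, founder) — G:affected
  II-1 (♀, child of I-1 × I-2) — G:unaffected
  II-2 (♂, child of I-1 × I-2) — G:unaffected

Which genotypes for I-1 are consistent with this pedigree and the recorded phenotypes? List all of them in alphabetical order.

G/I-1 ? ·: X^GX^G|X^GX^g
G/I-2 aff ·: X^gY
G/II-1 un I-1×I-2: X^GX^g
G/II-2 un I-1×I-2: X^GY
⇒ G over [I-1,I-2,II-1,II-2]: 2 consistent

I-1 ∈ {X^GX^G, X^GX^g}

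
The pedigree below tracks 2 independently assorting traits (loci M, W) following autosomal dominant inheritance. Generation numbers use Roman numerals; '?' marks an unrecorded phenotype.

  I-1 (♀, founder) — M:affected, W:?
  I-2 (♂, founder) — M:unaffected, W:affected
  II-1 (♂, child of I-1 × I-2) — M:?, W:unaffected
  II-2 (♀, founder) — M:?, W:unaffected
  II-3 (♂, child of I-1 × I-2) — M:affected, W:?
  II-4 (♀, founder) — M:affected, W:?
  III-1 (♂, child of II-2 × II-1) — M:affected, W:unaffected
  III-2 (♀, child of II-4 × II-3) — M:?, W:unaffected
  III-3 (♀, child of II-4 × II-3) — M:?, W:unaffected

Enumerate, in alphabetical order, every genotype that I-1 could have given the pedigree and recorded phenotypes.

I-1 ∈ {MM Ww, MM ww, Mm Ww, Mm ww}

M/I-1 aff ·: Mm|MM
M/I-2 un ·: mm
M/II-1 ? I-1×I-2: mm|Mm
M/II-2 ? ·: mm|Mm|MM
M/II-3 aff I-1×I-2: Mm
M/II-4 aff ·: Mm|MM
M/III-1 aff II-2×II-1: Mm|MM
M/III-2 ? II-4×II-3: mm|Mm|MM
M/III-3 ? II-4×II-3: mm|Mm|MM
⇒ M over [I-1,I-2,II-1,II-2,II-3,II-4,III-1,III-2,III-3]: 156 consistent
W/I-1 ? ·: ww|Ww
W/I-2 aff ·: Ww
W/II-1 un I-1×I-2: ww
W/II-2 un ·: ww
W/II-3 ? I-1×I-2: ww|Ww
W/II-4 ? ·: ww|Ww
W/III-1 un II-2×II-1: ww
W/III-2 un II-4×II-3: ww
W/III-3 un II-4×II-3: ww
⇒ W over [I-1,I-2,II-1,II-2,II-3,II-4,III-1,III-2,III-3]: 8 consistent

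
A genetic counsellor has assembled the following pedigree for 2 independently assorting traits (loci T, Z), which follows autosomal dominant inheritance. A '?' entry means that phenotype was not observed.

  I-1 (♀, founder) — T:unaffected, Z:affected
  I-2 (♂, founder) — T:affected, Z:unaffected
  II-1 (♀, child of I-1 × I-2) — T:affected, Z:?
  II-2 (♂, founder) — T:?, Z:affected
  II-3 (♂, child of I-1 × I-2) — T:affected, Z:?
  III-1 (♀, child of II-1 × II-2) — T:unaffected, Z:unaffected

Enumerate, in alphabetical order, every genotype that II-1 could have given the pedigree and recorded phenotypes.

T/I-1 un ·: tt
T/I-2 aff ·: Tt|TT
T/II-1 aff I-1×I-2: Tt
T/II-2 ? ·: tt|Tt
T/II-3 aff I-1×I-2: Tt
T/III-1 un II-1×II-2: tt
⇒ T over [I-1,I-2,II-1,II-2,II-3,III-1]: 4 consistent
Z/I-1 aff ·: Zz|ZZ
Z/I-2 un ·: zz
Z/II-1 ? I-1×I-2: zz|Zz
Z/II-2 aff ·: Zz
Z/II-3 ? I-1×I-2: zz|Zz
Z/III-1 un II-1×II-2: zz
⇒ Z over [I-1,I-2,II-1,II-2,II-3,III-1]: 5 consistent

II-1 ∈ {Tt Zz, Tt zz}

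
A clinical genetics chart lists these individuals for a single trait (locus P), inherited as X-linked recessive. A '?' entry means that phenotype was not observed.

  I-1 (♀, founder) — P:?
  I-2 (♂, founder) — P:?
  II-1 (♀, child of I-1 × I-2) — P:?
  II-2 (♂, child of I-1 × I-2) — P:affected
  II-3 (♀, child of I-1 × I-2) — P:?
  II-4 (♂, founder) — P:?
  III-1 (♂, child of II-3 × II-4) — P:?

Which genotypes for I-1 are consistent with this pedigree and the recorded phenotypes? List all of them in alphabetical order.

P/I-1 ? ·: X^PX^p|X^pX^p
P/I-2 ? ·: X^PY|X^pY
P/II-1 ? I-1×I-2: X^PX^P|X^PX^p|X^pX^p
P/II-2 aff I-1×I-2: X^pY
P/II-3 ? I-1×I-2: X^PX^P|X^PX^p|X^pX^p
P/II-4 ? ·: X^PY|X^pY
P/III-1 ? II-3×II-4: X^PY|X^pY
⇒ P over [I-1,I-2,II-1,II-2,II-3,II-4,III-1]: 30 consistent

I-1 ∈ {X^PX^p, X^pX^p}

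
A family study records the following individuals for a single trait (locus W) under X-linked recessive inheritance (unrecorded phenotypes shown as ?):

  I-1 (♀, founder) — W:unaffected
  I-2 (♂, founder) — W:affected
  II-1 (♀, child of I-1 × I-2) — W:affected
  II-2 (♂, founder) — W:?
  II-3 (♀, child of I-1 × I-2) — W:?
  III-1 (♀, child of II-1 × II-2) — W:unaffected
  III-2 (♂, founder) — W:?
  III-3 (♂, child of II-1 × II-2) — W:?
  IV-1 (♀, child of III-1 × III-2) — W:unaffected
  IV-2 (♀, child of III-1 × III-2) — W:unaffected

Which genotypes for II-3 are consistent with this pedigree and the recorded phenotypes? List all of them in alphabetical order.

II-3 ∈ {X^WX^w, X^wX^w}

W/I-1 un ·: X^WX^w
W/I-2 aff ·: X^wY
W/II-1 aff I-1×I-2: X^wX^w
W/II-2 ? ·: X^WY
W/II-3 ? I-1×I-2: X^WX^w|X^wX^w
W/III-1 un II-1×II-2: X^WX^w
W/III-2 ? ·: X^WY|X^wY
W/III-3 ? II-1×II-2: X^wY
W/IV-1 un III-1×III-2: X^WX^W|X^WX^w
W/IV-2 un III-1×III-2: X^WX^W|X^WX^w
⇒ W over [I-1,I-2,II-1,II-2,II-3,III-1,III-2,III-3,IV-1,IV-2]: 10 consistent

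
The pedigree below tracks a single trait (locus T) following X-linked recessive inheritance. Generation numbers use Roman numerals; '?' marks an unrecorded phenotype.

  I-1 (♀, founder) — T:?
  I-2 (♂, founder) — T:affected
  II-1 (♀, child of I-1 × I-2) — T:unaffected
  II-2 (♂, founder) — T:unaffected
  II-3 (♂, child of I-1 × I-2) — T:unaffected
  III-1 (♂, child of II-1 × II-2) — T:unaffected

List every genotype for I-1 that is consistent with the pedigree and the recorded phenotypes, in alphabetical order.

T/I-1 ? ·: X^TX^T|X^TX^t
T/I-2 aff ·: X^tY
T/II-1 un I-1×I-2: X^TX^t
T/II-2 un ·: X^TY
T/II-3 un I-1×I-2: X^TY
T/III-1 un II-1×II-2: X^TY
⇒ T over [I-1,I-2,II-1,II-2,II-3,III-1]: 2 consistent

I-1 ∈ {X^TX^T, X^TX^t}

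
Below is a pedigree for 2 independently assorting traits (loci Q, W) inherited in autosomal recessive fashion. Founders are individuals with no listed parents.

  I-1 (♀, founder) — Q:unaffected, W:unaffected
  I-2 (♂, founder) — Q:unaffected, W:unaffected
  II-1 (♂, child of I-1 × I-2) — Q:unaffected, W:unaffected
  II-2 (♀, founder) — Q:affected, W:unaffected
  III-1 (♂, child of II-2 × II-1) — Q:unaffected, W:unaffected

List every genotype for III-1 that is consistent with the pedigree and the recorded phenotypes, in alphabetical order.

Q/I-1 un ·: QQ|Qq
Q/I-2 un ·: QQ|Qq
Q/II-1 un I-1×I-2: QQ|Qq
Q/II-2 aff ·: qq
Q/III-1 un II-2×II-1: Qq
⇒ Q over [I-1,I-2,II-1,II-2,III-1]: 7 consistent
W/I-1 un ·: WW|Ww
W/I-2 un ·: WW|Ww
W/II-1 un I-1×I-2: WW|Ww
W/II-2 un ·: WW|Ww
W/III-1 un II-2×II-1: WW|Ww
⇒ W over [I-1,I-2,II-1,II-2,III-1]: 24 consistent

III-1 ∈ {Qq WW, Qq Ww}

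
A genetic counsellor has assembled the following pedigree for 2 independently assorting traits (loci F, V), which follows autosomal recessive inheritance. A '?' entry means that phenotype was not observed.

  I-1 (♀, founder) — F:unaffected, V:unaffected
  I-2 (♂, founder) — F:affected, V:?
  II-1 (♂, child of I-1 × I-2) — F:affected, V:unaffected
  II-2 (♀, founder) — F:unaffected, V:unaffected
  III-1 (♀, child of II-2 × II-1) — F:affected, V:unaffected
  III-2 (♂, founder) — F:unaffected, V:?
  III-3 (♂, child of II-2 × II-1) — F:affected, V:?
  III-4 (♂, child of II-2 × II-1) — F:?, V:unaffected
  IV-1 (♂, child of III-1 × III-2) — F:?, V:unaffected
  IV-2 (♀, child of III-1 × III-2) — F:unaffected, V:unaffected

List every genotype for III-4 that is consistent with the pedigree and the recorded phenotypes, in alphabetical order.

F/I-1 un ·: Ff
F/I-2 aff ·: ff
F/II-1 aff I-1×I-2: ff
F/II-2 un ·: Ff
F/III-1 aff II-2×II-1: ff
F/III-2 un ·: FF|Ff
F/III-3 aff II-2×II-1: ff
F/III-4 ? II-2×II-1: Ff|ff
F/IV-1 ? III-1×III-2: Ff|ff
F/IV-2 un III-1×III-2: Ff
⇒ F over [I-1,I-2,II-1,II-2,III-1,III-2,III-3,III-4,IV-1,IV-2]: 6 consistent
V/I-1 un ·: VV|Vv
V/I-2 ? ·: VV|Vv|vv
V/II-1 un I-1×I-2: VV|Vv
V/II-2 un ·: VV|Vv
V/III-1 un II-2×II-1: VV|Vv
V/III-2 ? ·: VV|Vv|vv
V/III-3 ? II-2×II-1: VV|Vv|vv
V/III-4 un II-2×II-1: VV|Vv
V/IV-1 un III-1×III-2: VV|Vv
V/IV-2 un III-1×III-2: VV|Vv
⇒ V over [I-1,I-2,II-1,II-2,III-1,III-2,III-3,III-4,IV-1,IV-2]: 1014 consistent

III-4 ∈ {Ff VV, Ff Vv, ff VV, ff Vv}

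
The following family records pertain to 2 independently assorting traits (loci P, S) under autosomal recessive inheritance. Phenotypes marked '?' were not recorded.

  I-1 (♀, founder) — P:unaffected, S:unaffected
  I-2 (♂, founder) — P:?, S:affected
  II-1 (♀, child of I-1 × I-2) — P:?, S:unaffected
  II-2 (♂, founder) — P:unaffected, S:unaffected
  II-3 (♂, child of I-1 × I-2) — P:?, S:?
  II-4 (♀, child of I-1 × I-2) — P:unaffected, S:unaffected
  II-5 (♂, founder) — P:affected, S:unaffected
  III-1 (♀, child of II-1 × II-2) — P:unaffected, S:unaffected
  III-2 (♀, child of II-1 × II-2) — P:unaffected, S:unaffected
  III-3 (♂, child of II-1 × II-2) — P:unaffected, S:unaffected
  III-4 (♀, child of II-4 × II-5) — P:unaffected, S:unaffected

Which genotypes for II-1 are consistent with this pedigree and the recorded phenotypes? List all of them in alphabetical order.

P/I-1 un ·: PP|Pp
P/I-2 ? ·: PP|Pp|pp
P/II-1 ? I-1×I-2: PP|Pp|pp
P/II-2 un ·: PP|Pp
P/II-3 ? I-1×I-2: PP|Pp|pp
P/II-4 un I-1×I-2: PP|Pp
P/II-5 aff ·: pp
P/III-1 un II-1×II-2: PP|Pp
P/III-2 un II-1×II-2: PP|Pp
P/III-3 un II-1×II-2: PP|Pp
P/III-4 un II-4×II-5: Pp
⇒ P over [I-1,I-2,II-1,II-2,II-3,II-4,II-5,III-1,III-2,III-3,III-4]: 423 consistent
S/I-1 un ·: SS|Ss
S/I-2 aff ·: ss
S/II-1 un I-1×I-2: Ss
S/II-2 un ·: SS|Ss
S/II-3 ? I-1×I-2: Ss|ss
S/II-4 un I-1×I-2: Ss
S/II-5 un ·: SS|Ss
S/III-1 un II-1×II-2: SS|Ss
S/III-2 un II-1×II-2: SS|Ss
S/III-3 un II-1×II-2: SS|Ss
S/III-4 un II-4×II-5: SS|Ss
⇒ S over [I-1,I-2,II-1,II-2,II-3,II-4,II-5,III-1,III-2,III-3,III-4]: 192 consistent

II-1 ∈ {PP Ss, Pp Ss, pp Ss}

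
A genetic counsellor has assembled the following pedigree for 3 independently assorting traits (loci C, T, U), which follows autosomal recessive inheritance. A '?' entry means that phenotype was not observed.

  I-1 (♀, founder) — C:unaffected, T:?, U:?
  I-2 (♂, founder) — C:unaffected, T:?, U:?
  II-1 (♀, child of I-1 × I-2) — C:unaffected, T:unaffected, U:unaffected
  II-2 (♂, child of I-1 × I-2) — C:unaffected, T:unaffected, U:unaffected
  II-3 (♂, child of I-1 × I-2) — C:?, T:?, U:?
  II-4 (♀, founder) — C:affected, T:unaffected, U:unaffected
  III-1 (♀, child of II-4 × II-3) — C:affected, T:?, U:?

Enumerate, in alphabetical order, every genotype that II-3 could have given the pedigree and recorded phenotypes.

II-3 ∈ {Cc TT UU, Cc TT Uu, Cc TT uu, Cc Tt UU, Cc Tt Uu, Cc Tt uu, Cc tt UU, Cc tt Uu, Cc tt uu, cc TT UU, cc TT Uu, cc TT uu, cc Tt UU, cc Tt Uu, cc Tt uu, cc tt UU, cc tt Uu, cc tt uu}

C/I-1 un ·: CC|Cc
C/I-2 un ·: CC|Cc
C/II-1 un I-1×I-2: CC|Cc
C/II-2 un I-1×I-2: CC|Cc
C/II-3 ? I-1×I-2: Cc|cc
C/II-4 aff ·: cc
C/III-1 aff II-4×II-3: cc
⇒ C over [I-1,I-2,II-1,II-2,II-3,II-4,III-1]: 16 consistent
T/I-1 ? ·: TT|Tt|tt
T/I-2 ? ·: TT|Tt|tt
T/II-1 un I-1×I-2: TT|Tt
T/II-2 un I-1×I-2: TT|Tt
T/II-3 ? I-1×I-2: TT|Tt|tt
T/II-4 un ·: TT|Tt
T/III-1 ? II-4×II-3: TT|Tt|tt
⇒ T over [I-1,I-2,II-1,II-2,II-3,II-4,III-1]: 137 consistent
U/I-1 ? ·: UU|Uu|uu
U/I-2 ? ·: UU|Uu|uu
U/II-1 un I-1×I-2: UU|Uu
U/II-2 un I-1×I-2: UU|Uu
U/II-3 ? I-1×I-2: UU|Uu|uu
U/II-4 un ·: UU|Uu
U/III-1 ? II-4×II-3: UU|Uu|uu
⇒ U over [I-1,I-2,II-1,II-2,II-3,II-4,III-1]: 137 consistent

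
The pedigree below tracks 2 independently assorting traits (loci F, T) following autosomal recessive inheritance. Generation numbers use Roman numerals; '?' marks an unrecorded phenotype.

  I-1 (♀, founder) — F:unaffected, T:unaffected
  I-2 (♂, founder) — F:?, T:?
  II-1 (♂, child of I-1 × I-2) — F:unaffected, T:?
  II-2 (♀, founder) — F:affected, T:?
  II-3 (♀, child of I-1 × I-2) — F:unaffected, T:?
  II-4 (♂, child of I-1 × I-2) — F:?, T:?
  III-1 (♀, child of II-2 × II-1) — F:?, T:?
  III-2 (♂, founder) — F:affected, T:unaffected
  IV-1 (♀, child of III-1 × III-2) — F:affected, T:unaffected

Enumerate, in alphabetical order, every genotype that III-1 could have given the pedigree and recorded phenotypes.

F/I-1 un ·: FF|Ff
F/I-2 ? ·: FF|Ff|ff
F/II-1 un I-1×I-2: FF|Ff
F/II-2 aff ·: ff
F/II-3 un I-1×I-2: FF|Ff
F/II-4 ? I-1×I-2: FF|Ff|ff
F/III-1 ? II-2×II-1: Ff|ff
F/III-2 aff ·: ff
F/IV-1 aff III-1×III-2: ff
⇒ F over [I-1,I-2,II-1,II-2,II-3,II-4,III-1,III-2,IV-1]: 49 consistent
T/I-1 un ·: TT|Tt
T/I-2 ? ·: TT|Tt|tt
T/II-1 ? I-1×I-2: TT|Tt|tt
T/II-2 ? ·: TT|Tt|tt
T/II-3 ? I-1×I-2: TT|Tt|tt
T/II-4 ? I-1×I-2: TT|Tt|tt
T/III-1 ? II-2×II-1: TT|Tt|tt
T/III-2 un ·: TT|Tt
T/IV-1 un III-1×III-2: TT|Tt
⇒ T over [I-1,I-2,II-1,II-2,II-3,II-4,III-1,III-2,IV-1]: 892 consistent

III-1 ∈ {Ff TT, Ff Tt, Ff tt, ff TT, ff Tt, ff tt}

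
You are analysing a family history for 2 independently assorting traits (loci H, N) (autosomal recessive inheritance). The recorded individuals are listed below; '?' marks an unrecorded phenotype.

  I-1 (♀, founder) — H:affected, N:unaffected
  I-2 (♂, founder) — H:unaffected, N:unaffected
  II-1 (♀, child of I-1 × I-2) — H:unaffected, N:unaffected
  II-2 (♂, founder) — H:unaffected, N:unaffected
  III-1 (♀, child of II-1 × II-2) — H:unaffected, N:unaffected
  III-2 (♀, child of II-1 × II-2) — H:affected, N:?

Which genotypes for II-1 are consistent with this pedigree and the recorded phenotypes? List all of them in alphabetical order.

II-1 ∈ {Hh NN, Hh Nn}

H/I-1 aff ·: hh
H/I-2 un ·: HH|Hh
H/II-1 un I-1×I-2: Hh
H/II-2 un ·: Hh
H/III-1 un II-1×II-2: HH|Hh
H/III-2 aff II-1×II-2: hh
⇒ H over [I-1,I-2,II-1,II-2,III-1,III-2]: 4 consistent
N/I-1 un ·: NN|Nn
N/I-2 un ·: NN|Nn
N/II-1 un I-1×I-2: NN|Nn
N/II-2 un ·: NN|Nn
N/III-1 un II-1×II-2: NN|Nn
N/III-2 ? II-1×II-2: NN|Nn|nn
⇒ N over [I-1,I-2,II-1,II-2,III-1,III-2]: 50 consistent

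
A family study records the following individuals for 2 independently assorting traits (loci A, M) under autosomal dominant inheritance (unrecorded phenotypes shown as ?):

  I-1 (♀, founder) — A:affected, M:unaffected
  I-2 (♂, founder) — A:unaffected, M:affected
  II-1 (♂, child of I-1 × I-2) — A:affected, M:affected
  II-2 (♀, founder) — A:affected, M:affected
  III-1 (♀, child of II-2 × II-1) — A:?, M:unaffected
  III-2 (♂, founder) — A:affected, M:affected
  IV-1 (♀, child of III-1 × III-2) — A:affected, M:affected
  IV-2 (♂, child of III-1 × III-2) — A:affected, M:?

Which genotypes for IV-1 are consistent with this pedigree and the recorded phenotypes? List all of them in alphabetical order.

A/I-1 aff ·: Aa|AA
A/I-2 un ·: aa
A/II-1 aff I-1×I-2: Aa
A/II-2 aff ·: Aa|AA
A/III-1 ? II-2×II-1: aa|Aa|AA
A/III-2 aff ·: Aa|AA
A/IV-1 aff III-1×III-2: Aa|AA
A/IV-2 aff III-1×III-2: Aa|AA
⇒ A over [I-1,I-2,II-1,II-2,III-1,III-2,IV-1,IV-2]: 56 consistent
M/I-1 un ·: mm
M/I-2 aff ·: Mm|MM
M/II-1 aff I-1×I-2: Mm
M/II-2 aff ·: Mm
M/III-1 un II-2×II-1: mm
M/III-2 aff ·: Mm|MM
M/IV-1 aff III-1×III-2: Mm
M/IV-2 ? III-1×III-2: mm|Mm
⇒ M over [I-1,I-2,II-1,II-2,III-1,III-2,IV-1,IV-2]: 6 consistent

IV-1 ∈ {AA Mm, Aa Mm}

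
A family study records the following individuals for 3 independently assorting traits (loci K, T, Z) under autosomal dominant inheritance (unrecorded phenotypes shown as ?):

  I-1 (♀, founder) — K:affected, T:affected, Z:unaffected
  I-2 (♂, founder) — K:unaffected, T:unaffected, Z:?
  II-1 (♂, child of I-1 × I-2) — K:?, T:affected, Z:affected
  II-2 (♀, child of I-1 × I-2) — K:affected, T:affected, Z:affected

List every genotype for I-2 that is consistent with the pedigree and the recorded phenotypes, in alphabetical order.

K/I-1 aff ·: Kk|KK
K/I-2 un ·: kk
K/II-1 ? I-1×I-2: kk|Kk
K/II-2 aff I-1×I-2: Kk
⇒ K over [I-1,I-2,II-1,II-2]: 3 consistent
T/I-1 aff ·: Tt|TT
T/I-2 un ·: tt
T/II-1 aff I-1×I-2: Tt
T/II-2 aff I-1×I-2: Tt
⇒ T over [I-1,I-2,II-1,II-2]: 2 consistent
Z/I-1 un ·: zz
Z/I-2 ? ·: Zz|ZZ
Z/II-1 aff I-1×I-2: Zz
Z/II-2 aff I-1×I-2: Zz
⇒ Z over [I-1,I-2,II-1,II-2]: 2 consistent

I-2 ∈ {kk tt ZZ, kk tt Zz}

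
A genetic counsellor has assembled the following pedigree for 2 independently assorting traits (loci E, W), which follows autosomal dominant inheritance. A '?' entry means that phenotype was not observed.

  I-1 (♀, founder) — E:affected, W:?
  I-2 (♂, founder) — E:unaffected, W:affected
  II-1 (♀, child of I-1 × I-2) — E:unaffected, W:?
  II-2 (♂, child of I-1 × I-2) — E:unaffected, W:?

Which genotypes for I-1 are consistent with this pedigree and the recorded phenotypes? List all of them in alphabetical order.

E/I-1 aff ·: Ee
E/I-2 un ·: ee
E/II-1 un I-1×I-2: ee
E/II-2 un I-1×I-2: ee
⇒ E over [I-1,I-2,II-1,II-2]: 1 consistent
W/I-1 ? ·: ww|Ww|WW
W/I-2 aff ·: Ww|WW
W/II-1 ? I-1×I-2: ww|Ww|WW
W/II-2 ? I-1×I-2: ww|Ww|WW
⇒ W over [I-1,I-2,II-1,II-2]: 23 consistent

I-1 ∈ {Ee WW, Ee Ww, Ee ww}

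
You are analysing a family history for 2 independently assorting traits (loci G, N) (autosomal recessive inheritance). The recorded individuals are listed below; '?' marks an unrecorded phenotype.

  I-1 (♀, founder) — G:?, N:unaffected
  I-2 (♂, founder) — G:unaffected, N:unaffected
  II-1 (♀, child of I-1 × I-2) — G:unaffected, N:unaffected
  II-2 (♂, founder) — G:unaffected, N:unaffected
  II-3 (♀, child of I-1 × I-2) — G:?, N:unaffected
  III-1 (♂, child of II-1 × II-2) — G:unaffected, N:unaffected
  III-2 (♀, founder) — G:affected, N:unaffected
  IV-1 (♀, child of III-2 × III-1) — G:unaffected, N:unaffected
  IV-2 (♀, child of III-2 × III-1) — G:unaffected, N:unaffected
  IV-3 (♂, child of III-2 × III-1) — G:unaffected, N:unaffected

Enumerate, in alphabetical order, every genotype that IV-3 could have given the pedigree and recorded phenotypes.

IV-3 ∈ {Gg NN, Gg Nn}

G/I-1 ? ·: GG|Gg|gg
G/I-2 un ·: GG|Gg
G/II-1 un I-1×I-2: GG|Gg
G/II-2 un ·: GG|Gg
G/II-3 ? I-1×I-2: GG|Gg|gg
G/III-1 un II-1×II-2: GG|Gg
G/III-2 aff ·: gg
G/IV-1 un III-2×III-1: Gg
G/IV-2 un III-2×III-1: Gg
G/IV-3 un III-2×III-1: Gg
⇒ G over [I-1,I-2,II-1,II-2,II-3,III-1,III-2,IV-1,IV-2,IV-3]: 64 consistent
N/I-1 un ·: NN|Nn
N/I-2 un ·: NN|Nn
N/II-1 un I-1×I-2: NN|Nn
N/II-2 un ·: NN|Nn
N/II-3 un I-1×I-2: NN|Nn
N/III-1 un II-1×II-2: NN|Nn
N/III-2 un ·: NN|Nn
N/IV-1 un III-2×III-1: NN|Nn
N/IV-2 un III-2×III-1: NN|Nn
N/IV-3 un III-2×III-1: NN|Nn
⇒ N over [I-1,I-2,II-1,II-2,II-3,III-1,III-2,IV-1,IV-2,IV-3]: 538 consistent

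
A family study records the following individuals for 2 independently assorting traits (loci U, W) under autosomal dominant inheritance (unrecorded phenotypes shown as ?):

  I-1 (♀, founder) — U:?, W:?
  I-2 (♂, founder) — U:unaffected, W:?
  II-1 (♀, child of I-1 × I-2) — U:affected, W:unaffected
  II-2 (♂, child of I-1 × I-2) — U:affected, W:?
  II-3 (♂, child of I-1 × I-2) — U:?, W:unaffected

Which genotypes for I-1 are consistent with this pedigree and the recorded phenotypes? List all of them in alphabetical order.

U/I-1 ? ·: Uu|UU
U/I-2 un ·: uu
U/II-1 aff I-1×I-2: Uu
U/II-2 aff I-1×I-2: Uu
U/II-3 ? I-1×I-2: uu|Uu
⇒ U over [I-1,I-2,II-1,II-2,II-3]: 3 consistent
W/I-1 ? ·: ww|Ww
W/I-2 ? ·: ww|Ww
W/II-1 un I-1×I-2: ww
W/II-2 ? I-1×I-2: ww|Ww|WW
W/II-3 un I-1×I-2: ww
⇒ W over [I-1,I-2,II-1,II-2,II-3]: 8 consistent

I-1 ∈ {UU Ww, UU ww, Uu Ww, Uu ww}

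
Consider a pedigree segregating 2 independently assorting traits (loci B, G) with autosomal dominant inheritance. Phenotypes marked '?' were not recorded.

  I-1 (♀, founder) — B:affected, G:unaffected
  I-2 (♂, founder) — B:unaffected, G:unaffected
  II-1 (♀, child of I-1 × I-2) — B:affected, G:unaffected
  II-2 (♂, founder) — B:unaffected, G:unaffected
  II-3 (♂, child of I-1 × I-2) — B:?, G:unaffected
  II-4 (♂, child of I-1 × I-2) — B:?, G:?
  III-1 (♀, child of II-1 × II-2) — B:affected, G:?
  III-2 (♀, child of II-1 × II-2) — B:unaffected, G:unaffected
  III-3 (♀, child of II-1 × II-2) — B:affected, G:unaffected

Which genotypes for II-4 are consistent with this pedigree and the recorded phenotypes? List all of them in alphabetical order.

B/I-1 aff ·: Bb|BB
B/I-2 un ·: bb
B/II-1 aff I-1×I-2: Bb
B/II-2 un ·: bb
B/II-3 ? I-1×I-2: bb|Bb
B/II-4 ? I-1×I-2: bb|Bb
B/III-1 aff II-1×II-2: Bb
B/III-2 un II-1×II-2: bb
B/III-3 aff II-1×II-2: Bb
⇒ B over [I-1,I-2,II-1,II-2,II-3,II-4,III-1,III-2,III-3]: 5 consistent
G/I-1 un ·: gg
G/I-2 un ·: gg
G/II-1 un I-1×I-2: gg
G/II-2 un ·: gg
G/II-3 un I-1×I-2: gg
G/II-4 ? I-1×I-2: gg
G/III-1 ? II-1×II-2: gg
G/III-2 un II-1×II-2: gg
G/III-3 un II-1×II-2: gg
⇒ G over [I-1,I-2,II-1,II-2,II-3,II-4,III-1,III-2,III-3]: 1 consistent

II-4 ∈ {Bb gg, bb gg}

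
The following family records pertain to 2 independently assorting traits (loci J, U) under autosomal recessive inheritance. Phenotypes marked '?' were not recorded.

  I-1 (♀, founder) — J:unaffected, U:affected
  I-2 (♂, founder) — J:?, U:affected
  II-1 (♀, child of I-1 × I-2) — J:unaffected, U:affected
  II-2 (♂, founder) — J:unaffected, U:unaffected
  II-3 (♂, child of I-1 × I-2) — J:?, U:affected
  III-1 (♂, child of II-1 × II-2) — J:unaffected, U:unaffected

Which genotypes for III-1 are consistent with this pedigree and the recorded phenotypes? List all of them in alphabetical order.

J/I-1 un ·: JJ|Jj
J/I-2 ? ·: JJ|Jj|jj
J/II-1 un I-1×I-2: JJ|Jj
J/II-2 un ·: JJ|Jj
J/II-3 ? I-1×I-2: JJ|Jj|jj
J/III-1 un II-1×II-2: JJ|Jj
⇒ J over [I-1,I-2,II-1,II-2,II-3,III-1]: 64 consistent
U/I-1 aff ·: uu
U/I-2 aff ·: uu
U/II-1 aff I-1×I-2: uu
U/II-2 un ·: UU|Uu
U/II-3 aff I-1×I-2: uu
U/III-1 un II-1×II-2: Uu
⇒ U over [I-1,I-2,II-1,II-2,II-3,III-1]: 2 consistent

III-1 ∈ {JJ Uu, Jj Uu}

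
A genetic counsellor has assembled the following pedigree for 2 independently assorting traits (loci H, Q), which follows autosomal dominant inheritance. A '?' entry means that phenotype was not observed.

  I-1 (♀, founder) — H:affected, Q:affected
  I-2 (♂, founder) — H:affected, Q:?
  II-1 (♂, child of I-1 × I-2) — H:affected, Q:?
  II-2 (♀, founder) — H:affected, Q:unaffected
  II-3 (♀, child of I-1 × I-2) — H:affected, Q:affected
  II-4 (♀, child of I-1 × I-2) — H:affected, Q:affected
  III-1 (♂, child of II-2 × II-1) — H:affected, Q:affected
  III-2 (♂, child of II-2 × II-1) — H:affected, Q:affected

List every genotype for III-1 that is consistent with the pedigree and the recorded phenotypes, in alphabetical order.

III-1 ∈ {HH Qq, Hh Qq}

H/I-1 aff ·: Hh|HH
H/I-2 aff ·: Hh|HH
H/II-1 aff I-1×I-2: Hh|HH
H/II-2 aff ·: Hh|HH
H/II-3 aff I-1×I-2: Hh|HH
H/II-4 aff I-1×I-2: Hh|HH
H/III-1 aff II-2×II-1: Hh|HH
H/III-2 aff II-2×II-1: Hh|HH
⇒ H over [I-1,I-2,II-1,II-2,II-3,II-4,III-1,III-2]: 161 consistent
Q/I-1 aff ·: Qq|QQ
Q/I-2 ? ·: qq|Qq|QQ
Q/II-1 ? I-1×I-2: Qq|QQ
Q/II-2 un ·: qq
Q/II-3 aff I-1×I-2: Qq|QQ
Q/II-4 aff I-1×I-2: Qq|QQ
Q/III-1 aff II-2×II-1: Qq
Q/III-2 aff II-2×II-1: Qq
⇒ Q over [I-1,I-2,II-1,II-2,II-3,II-4,III-1,III-2]: 27 consistent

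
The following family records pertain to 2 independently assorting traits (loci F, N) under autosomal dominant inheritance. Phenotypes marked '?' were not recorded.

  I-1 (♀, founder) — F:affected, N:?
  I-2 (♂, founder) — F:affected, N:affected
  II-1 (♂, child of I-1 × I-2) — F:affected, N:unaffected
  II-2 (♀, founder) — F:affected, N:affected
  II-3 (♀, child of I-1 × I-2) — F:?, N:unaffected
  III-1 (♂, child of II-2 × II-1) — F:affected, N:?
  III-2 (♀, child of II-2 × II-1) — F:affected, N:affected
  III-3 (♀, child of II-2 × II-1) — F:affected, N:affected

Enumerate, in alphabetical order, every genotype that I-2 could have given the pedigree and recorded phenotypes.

I-2 ∈ {FF Nn, Ff Nn}

F/I-1 aff ·: Ff|FF
F/I-2 aff ·: Ff|FF
F/II-1 aff I-1×I-2: Ff|FF
F/II-2 aff ·: Ff|FF
F/II-3 ? I-1×I-2: ff|Ff|FF
F/III-1 aff II-2×II-1: Ff|FF
F/III-2 aff II-2×II-1: Ff|FF
F/III-3 aff II-2×II-1: Ff|FF
⇒ F over [I-1,I-2,II-1,II-2,II-3,III-1,III-2,III-3]: 184 consistent
N/I-1 ? ·: nn|Nn
N/I-2 aff ·: Nn
N/II-1 un I-1×I-2: nn
N/II-2 aff ·: Nn|NN
N/II-3 un I-1×I-2: nn
N/III-1 ? II-2×II-1: nn|Nn
N/III-2 aff II-2×II-1: Nn
N/III-3 aff II-2×II-1: Nn
⇒ N over [I-1,I-2,II-1,II-2,II-3,III-1,III-2,III-3]: 6 consistent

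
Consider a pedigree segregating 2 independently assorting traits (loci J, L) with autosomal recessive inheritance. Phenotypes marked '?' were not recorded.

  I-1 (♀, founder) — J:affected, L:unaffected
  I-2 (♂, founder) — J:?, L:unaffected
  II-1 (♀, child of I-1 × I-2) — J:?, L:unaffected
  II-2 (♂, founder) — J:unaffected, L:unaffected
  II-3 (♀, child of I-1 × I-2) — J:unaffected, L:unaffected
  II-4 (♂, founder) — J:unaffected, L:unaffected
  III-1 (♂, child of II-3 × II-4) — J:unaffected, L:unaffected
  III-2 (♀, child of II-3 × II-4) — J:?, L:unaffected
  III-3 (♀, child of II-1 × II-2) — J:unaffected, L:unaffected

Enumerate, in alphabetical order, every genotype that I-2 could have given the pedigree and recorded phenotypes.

I-2 ∈ {JJ LL, JJ Ll, Jj LL, Jj Ll}

J/I-1 aff ·: jj
J/I-2 ? ·: JJ|Jj
J/II-1 ? I-1×I-2: Jj|jj
J/II-2 un ·: JJ|Jj
J/II-3 un I-1×I-2: Jj
J/II-4 un ·: JJ|Jj
J/III-1 un II-3×II-4: JJ|Jj
J/III-2 ? II-3×II-4: JJ|Jj|jj
J/III-3 un II-1×II-2: JJ|Jj
⇒ J over [I-1,I-2,II-1,II-2,II-3,II-4,III-1,III-2,III-3]: 100 consistent
L/I-1 un ·: LL|Ll
L/I-2 un ·: LL|Ll
L/II-1 un I-1×I-2: LL|Ll
L/II-2 un ·: LL|Ll
L/II-3 un I-1×I-2: LL|Ll
L/II-4 un ·: LL|Ll
L/III-1 un II-3×II-4: LL|Ll
L/III-2 un II-3×II-4: LL|Ll
L/III-3 un II-1×II-2: LL|Ll
⇒ L over [I-1,I-2,II-1,II-2,II-3,II-4,III-1,III-2,III-3]: 288 consistent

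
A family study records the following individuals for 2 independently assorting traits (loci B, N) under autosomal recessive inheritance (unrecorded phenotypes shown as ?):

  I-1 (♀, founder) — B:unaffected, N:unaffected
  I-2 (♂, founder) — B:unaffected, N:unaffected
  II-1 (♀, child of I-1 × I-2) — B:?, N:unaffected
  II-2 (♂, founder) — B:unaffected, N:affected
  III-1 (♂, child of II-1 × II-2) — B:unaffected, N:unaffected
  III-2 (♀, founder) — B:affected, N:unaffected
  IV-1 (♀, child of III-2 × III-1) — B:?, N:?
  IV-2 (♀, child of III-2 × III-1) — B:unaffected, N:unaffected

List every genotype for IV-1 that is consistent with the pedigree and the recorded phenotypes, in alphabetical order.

IV-1 ∈ {Bb NN, Bb Nn, Bb nn, bb NN, bb Nn, bb nn}

B/I-1 un ·: BB|Bb
B/I-2 un ·: BB|Bb
B/II-1 ? I-1×I-2: BB|Bb|bb
B/II-2 un ·: BB|Bb
B/III-1 un II-1×II-2: BB|Bb
B/III-2 aff ·: bb
B/IV-1 ? III-2×III-1: Bb|bb
B/IV-2 un III-2×III-1: Bb
⇒ B over [I-1,I-2,II-1,II-2,III-1,III-2,IV-1,IV-2]: 38 consistent
N/I-1 un ·: NN|Nn
N/I-2 un ·: NN|Nn
N/II-1 un I-1×I-2: NN|Nn
N/II-2 aff ·: nn
N/III-1 un II-1×II-2: Nn
N/III-2 un ·: NN|Nn
N/IV-1 ? III-2×III-1: NN|Nn|nn
N/IV-2 un III-2×III-1: NN|Nn
⇒ N over [I-1,I-2,II-1,II-2,III-1,III-2,IV-1,IV-2]: 70 consistent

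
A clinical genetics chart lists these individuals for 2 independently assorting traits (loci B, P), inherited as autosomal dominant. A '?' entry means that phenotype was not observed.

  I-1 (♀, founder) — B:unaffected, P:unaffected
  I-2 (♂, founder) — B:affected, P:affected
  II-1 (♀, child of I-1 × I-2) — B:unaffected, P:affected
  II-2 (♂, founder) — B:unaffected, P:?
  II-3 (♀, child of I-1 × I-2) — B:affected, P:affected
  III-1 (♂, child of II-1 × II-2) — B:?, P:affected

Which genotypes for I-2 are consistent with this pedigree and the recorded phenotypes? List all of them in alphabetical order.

I-2 ∈ {Bb PP, Bb Pp}

B/I-1 un ·: bb
B/I-2 aff ·: Bb
B/II-1 un I-1×I-2: bb
B/II-2 un ·: bb
B/II-3 aff I-1×I-2: Bb
B/III-1 ? II-1×II-2: bb
⇒ B over [I-1,I-2,II-1,II-2,II-3,III-1]: 1 consistent
P/I-1 un ·: pp
P/I-2 aff ·: Pp|PP
P/II-1 aff I-1×I-2: Pp
P/II-2 ? ·: pp|Pp|PP
P/II-3 aff I-1×I-2: Pp
P/III-1 aff II-1×II-2: Pp|PP
⇒ P over [I-1,I-2,II-1,II-2,II-3,III-1]: 10 consistent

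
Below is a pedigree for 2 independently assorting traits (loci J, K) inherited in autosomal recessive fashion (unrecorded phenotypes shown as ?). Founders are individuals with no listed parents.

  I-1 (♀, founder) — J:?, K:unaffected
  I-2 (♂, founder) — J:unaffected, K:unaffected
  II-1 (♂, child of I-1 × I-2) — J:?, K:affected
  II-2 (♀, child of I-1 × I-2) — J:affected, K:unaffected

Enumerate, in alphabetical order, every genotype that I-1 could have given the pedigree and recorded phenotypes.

I-1 ∈ {Jj Kk, jj Kk}

J/I-1 ? ·: Jj|jj
J/I-2 un ·: Jj
J/II-1 ? I-1×I-2: JJ|Jj|jj
J/II-2 aff I-1×I-2: jj
⇒ J over [I-1,I-2,II-1,II-2]: 5 consistent
K/I-1 un ·: Kk
K/I-2 un ·: Kk
K/II-1 aff I-1×I-2: kk
K/II-2 un I-1×I-2: KK|Kk
⇒ K over [I-1,I-2,II-1,II-2]: 2 consistent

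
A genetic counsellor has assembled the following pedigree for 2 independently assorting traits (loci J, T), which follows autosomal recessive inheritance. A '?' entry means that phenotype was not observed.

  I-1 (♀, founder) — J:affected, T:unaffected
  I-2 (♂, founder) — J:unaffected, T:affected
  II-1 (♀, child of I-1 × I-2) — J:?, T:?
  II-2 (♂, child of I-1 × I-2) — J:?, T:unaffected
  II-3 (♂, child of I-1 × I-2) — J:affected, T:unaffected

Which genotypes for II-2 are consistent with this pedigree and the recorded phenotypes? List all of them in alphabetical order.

J/I-1 aff ·: jj
J/I-2 un ·: Jj
J/II-1 ? I-1×I-2: Jj|jj
J/II-2 ? I-1×I-2: Jj|jj
J/II-3 aff I-1×I-2: jj
⇒ J over [I-1,I-2,II-1,II-2,II-3]: 4 consistent
T/I-1 un ·: TT|Tt
T/I-2 aff ·: tt
T/II-1 ? I-1×I-2: Tt|tt
T/II-2 un I-1×I-2: Tt
T/II-3 un I-1×I-2: Tt
⇒ T over [I-1,I-2,II-1,II-2,II-3]: 3 consistent

II-2 ∈ {Jj Tt, jj Tt}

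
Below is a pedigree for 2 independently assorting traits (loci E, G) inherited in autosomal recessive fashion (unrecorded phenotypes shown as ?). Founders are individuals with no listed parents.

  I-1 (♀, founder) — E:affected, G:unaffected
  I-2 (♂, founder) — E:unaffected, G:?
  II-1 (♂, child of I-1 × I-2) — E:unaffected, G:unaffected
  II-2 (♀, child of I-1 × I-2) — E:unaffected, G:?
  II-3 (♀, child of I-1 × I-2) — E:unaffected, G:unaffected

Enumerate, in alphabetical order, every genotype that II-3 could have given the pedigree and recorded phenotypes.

E/I-1 aff ·: ee
E/I-2 un ·: EE|Ee
E/II-1 un I-1×I-2: Ee
E/II-2 un I-1×I-2: Ee
E/II-3 un I-1×I-2: Ee
⇒ E over [I-1,I-2,II-1,II-2,II-3]: 2 consistent
G/I-1 un ·: GG|Gg
G/I-2 ? ·: GG|Gg|gg
G/II-1 un I-1×I-2: GG|Gg
G/II-2 ? I-1×I-2: GG|Gg|gg
G/II-3 un I-1×I-2: GG|Gg
⇒ G over [I-1,I-2,II-1,II-2,II-3]: 32 consistent

II-3 ∈ {Ee GG, Ee Gg}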